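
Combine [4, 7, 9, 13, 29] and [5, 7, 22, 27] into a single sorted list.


List A: [4, 7, 9, 13, 29]
List B: [5, 7, 22, 27]
Repeatedly compare the front elements and take the smaller:
  4 vs 5 -> take 4
  7 vs 5 -> take 5
  7 vs 7 -> take 7
  9 vs 7 -> take 7
  9 vs 22 -> take 9
  13 vs 22 -> take 13
  29 vs 22 -> take 22
  29 vs 27 -> take 27
  B is exhausted; append the rest of A: [29]
Final answer: [4, 5, 7, 7, 9, 13, 22, 27, 29]


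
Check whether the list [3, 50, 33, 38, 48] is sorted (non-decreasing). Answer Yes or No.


Check consecutive pairs:
  3 <= 50? True
  50 <= 33? False
  33 <= 38? True
  38 <= 48? True
1 consecutive pair(s) are out of order, so the list is not sorted.
Final answer: No


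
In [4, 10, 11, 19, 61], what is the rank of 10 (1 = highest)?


Sort descending: [61, 19, 11, 10, 4]
Find 10 in the sorted list.
10 is at position 4.
Final answer: 4


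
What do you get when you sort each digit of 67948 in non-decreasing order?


The number 67948 has digits: 6, 7, 9, 4, 8
Sorted: 4, 6, 7, 8, 9
Joining the sorted digits gives the result.
Final answer: 46789


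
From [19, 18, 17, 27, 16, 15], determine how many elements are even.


Check each element:
  19 is odd
  18 is even
  17 is odd
  27 is odd
  16 is even
  15 is odd
Evens: [18, 16]
Count of evens = 2
Final answer: 2


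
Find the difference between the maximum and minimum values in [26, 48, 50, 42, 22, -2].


Maximum value: 50
Minimum value: -2
Range = 50 - (-2) = 52
Final answer: 52


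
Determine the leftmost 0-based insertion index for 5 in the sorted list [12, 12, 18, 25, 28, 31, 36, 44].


List is sorted: [12, 12, 18, 25, 28, 31, 36, 44]
We need the leftmost position where 5 can be inserted, i.e. the first index whose element is >= 5 (or the end of the list if none is).
Binary search with low=0, high=8 (0-based indices):
  low=0, high=8, mid=4: a[4]=28 >= 5, so high = 4
  low=0, high=4, mid=2: a[2]=18 >= 5, so high = 2
  low=0, high=2, mid=1: a[1]=12 >= 5, so high = 1
  low=0, high=1, mid=0: a[0]=12 >= 5, so high = 0
Now low = high = 0, so the insertion index is 0.
Final answer: 0


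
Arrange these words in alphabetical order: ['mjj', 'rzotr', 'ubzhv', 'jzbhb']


Compare strings character by character (the first differing letter decides):
  'jzbhb' < 'mjj' since 'j' < 'm' at position 1
  'mjj' < 'rzotr' since 'm' < 'r' at position 1
  'rzotr' < 'ubzhv' since 'r' < 'u' at position 1
Chaining these comparisons gives the alphabetical order.
Final answer: ['jzbhb', 'mjj', 'rzotr', 'ubzhv']


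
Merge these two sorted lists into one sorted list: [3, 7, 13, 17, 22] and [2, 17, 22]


List A: [3, 7, 13, 17, 22]
List B: [2, 17, 22]
Repeatedly compare the front elements and take the smaller:
  3 vs 2 -> take 2
  3 vs 17 -> take 3
  7 vs 17 -> take 7
  13 vs 17 -> take 13
  17 vs 17 -> take 17
  22 vs 17 -> take 17
  22 vs 22 -> take 22
  A is exhausted; append the rest of B: [22]
Final answer: [2, 3, 7, 13, 17, 17, 22, 22]


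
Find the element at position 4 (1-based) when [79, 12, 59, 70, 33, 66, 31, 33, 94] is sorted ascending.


Sort ascending: [12, 31, 33, 33, 59, 66, 70, 79, 94]
The 4th element (1-indexed) is at index 3.
Value = 33
Final answer: 33


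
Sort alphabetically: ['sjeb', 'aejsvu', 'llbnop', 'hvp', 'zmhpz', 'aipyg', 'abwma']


Compare strings character by character (the first differing letter decides):
  'abwma' < 'aejsvu' since 'b' < 'e' at position 2
  'aejsvu' < 'aipyg' since 'e' < 'i' at position 2
  'aipyg' < 'hvp' since 'a' < 'h' at position 1
  'hvp' < 'llbnop' since 'h' < 'l' at position 1
  'llbnop' < 'sjeb' since 'l' < 's' at position 1
  'sjeb' < 'zmhpz' since 's' < 'z' at position 1
Chaining these comparisons gives the alphabetical order.
Final answer: ['abwma', 'aejsvu', 'aipyg', 'hvp', 'llbnop', 'sjeb', 'zmhpz']


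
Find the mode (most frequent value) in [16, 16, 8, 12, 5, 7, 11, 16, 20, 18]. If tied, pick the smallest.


Count the frequency of each value:
  5 appears 1 time(s)
  7 appears 1 time(s)
  8 appears 1 time(s)
  11 appears 1 time(s)
  12 appears 1 time(s)
  16 appears 3 time(s)
  18 appears 1 time(s)
  20 appears 1 time(s)
Maximum frequency is 3.
Only 16 reaches that frequency, so it is the mode.
Final answer: 16


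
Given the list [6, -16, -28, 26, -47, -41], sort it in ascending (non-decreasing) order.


Original list: [6, -16, -28, 26, -47, -41]
Repeatedly take the smallest remaining element:
  Remaining [6, -16, -28, 26, -47, -41] -> smallest is -47
  Remaining [6, -16, -28, 26, -41] -> smallest is -41
  Remaining [6, -16, -28, 26] -> smallest is -28
  Remaining [6, -16, 26] -> smallest is -16
  Remaining [6, 26] -> smallest is 6
  Remaining [26] -> smallest is 26
Collecting the picks in order gives the sorted list.
Final answer: [-47, -41, -28, -16, 6, 26]


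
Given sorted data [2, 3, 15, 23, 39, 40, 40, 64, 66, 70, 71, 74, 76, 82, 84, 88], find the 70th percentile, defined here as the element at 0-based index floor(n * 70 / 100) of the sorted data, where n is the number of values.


The dataset has n = 16 elements.
Index = floor(16 * 70 / 100) = floor(1120 / 100) = floor(11.2) = 11
Counting from index 0 in the sorted data, the element at index 11 is 74.
Final answer: 74


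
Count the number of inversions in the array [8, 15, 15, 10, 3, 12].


For each element, count the later elements that are smaller than it:
  8 (index 0): smaller elements after it = [3] -> 1
  15 (index 1): smaller elements after it = [10, 3, 12] -> 3
  15 (index 2): smaller elements after it = [10, 3, 12] -> 3
  10 (index 3): smaller elements after it = [3] -> 1
  3 (index 4): smaller elements after it = [] -> 0
Total inversions = 1 + 3 + 3 + 1 + 0 = 8
Final answer: 8


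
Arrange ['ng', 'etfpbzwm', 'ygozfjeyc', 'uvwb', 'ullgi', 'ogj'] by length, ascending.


Compute lengths:
  'ng' has length 2
  'etfpbzwm' has length 8
  'ygozfjeyc' has length 9
  'uvwb' has length 4
  'ullgi' has length 5
  'ogj' has length 3
Lengths in increasing order: 2 < 3 < 4 < 5 < 8 < 9
Listing the words in that order gives the answer.
Final answer: ['ng', 'ogj', 'uvwb', 'ullgi', 'etfpbzwm', 'ygozfjeyc']


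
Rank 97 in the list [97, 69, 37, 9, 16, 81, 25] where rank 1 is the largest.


Sort descending: [97, 81, 69, 37, 25, 16, 9]
Find 97 in the sorted list.
97 is at position 1.
Final answer: 1


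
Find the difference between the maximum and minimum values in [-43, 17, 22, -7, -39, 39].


Maximum value: 39
Minimum value: -43
Range = 39 - (-43) = 82
Final answer: 82


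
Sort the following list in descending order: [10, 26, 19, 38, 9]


Original list: [10, 26, 19, 38, 9]
Repeatedly take the largest remaining element:
  Remaining [10, 26, 19, 38, 9] -> largest is 38
  Remaining [10, 26, 19, 9] -> largest is 26
  Remaining [10, 19, 9] -> largest is 19
  Remaining [10, 9] -> largest is 10
  Remaining [9] -> largest is 9
Collecting the picks in order gives the descending list.
Final answer: [38, 26, 19, 10, 9]


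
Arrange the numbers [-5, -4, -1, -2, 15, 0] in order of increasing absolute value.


Compute absolute values:
  |-5| = 5
  |-4| = 4
  |-1| = 1
  |-2| = 2
  |15| = 15
  |0| = 0
Absolute values in increasing order: 0 < 1 < 2 < 4 < 5 < 15
Listing the original numbers in that order gives the answer.
Final answer: [0, -1, -2, -4, -5, 15]


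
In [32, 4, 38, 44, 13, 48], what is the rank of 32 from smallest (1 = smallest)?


Sort ascending: [4, 13, 32, 38, 44, 48]
Find 32 in the sorted list.
32 is at position 3 (1-indexed).
Final answer: 3


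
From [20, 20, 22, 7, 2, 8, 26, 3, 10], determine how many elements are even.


Check each element:
  20 is even
  20 is even
  22 is even
  7 is odd
  2 is even
  8 is even
  26 is even
  3 is odd
  10 is even
Evens: [20, 20, 22, 2, 8, 26, 10]
Count of evens = 7
Final answer: 7


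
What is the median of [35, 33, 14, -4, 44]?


First, sort the list: [-4, 14, 33, 35, 44]
The list has 5 elements (odd count).
The middle index is 2 (0-based), and the element there is 33.
Final answer: 33


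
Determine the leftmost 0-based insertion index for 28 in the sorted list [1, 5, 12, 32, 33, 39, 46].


List is sorted: [1, 5, 12, 32, 33, 39, 46]
We need the leftmost position where 28 can be inserted, i.e. the first index whose element is >= 28 (or the end of the list if none is).
Binary search with low=0, high=7 (0-based indices):
  low=0, high=7, mid=3: a[3]=32 >= 28, so high = 3
  low=0, high=3, mid=1: a[1]=5 < 28, so low = 2
  low=2, high=3, mid=2: a[2]=12 < 28, so low = 3
Now low = high = 3, so the insertion index is 3.
Final answer: 3


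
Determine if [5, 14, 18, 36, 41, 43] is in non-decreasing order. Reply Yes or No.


Check consecutive pairs:
  5 <= 14? True
  14 <= 18? True
  18 <= 36? True
  36 <= 41? True
  41 <= 43? True
Every consecutive pair is in order, so the list is non-decreasing.
Final answer: Yes


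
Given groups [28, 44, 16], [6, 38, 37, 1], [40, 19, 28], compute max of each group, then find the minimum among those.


Find max of each group:
  Group 1: [28, 44, 16] -> max = 44
  Group 2: [6, 38, 37, 1] -> max = 38
  Group 3: [40, 19, 28] -> max = 40
Maxes: [44, 38, 40]
Minimum of maxes = 38
Final answer: 38


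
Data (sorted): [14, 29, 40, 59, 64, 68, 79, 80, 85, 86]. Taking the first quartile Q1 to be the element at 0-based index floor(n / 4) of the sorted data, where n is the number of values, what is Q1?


The list has n = 10 elements.
Q1 index = floor(10 / 4) = floor(2.5) = 2
Counting from index 0 in the sorted data, the element at index 2 is 40.
Final answer: 40


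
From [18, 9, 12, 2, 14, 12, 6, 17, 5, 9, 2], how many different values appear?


List all unique values:
Distinct values: [2, 5, 6, 9, 12, 14, 17, 18]
Count = 8
Final answer: 8


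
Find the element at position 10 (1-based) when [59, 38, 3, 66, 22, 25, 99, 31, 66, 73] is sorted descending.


Sort descending: [99, 73, 66, 66, 59, 38, 31, 25, 22, 3]
The 10th element (1-indexed) is at index 9.
Value = 3
Final answer: 3


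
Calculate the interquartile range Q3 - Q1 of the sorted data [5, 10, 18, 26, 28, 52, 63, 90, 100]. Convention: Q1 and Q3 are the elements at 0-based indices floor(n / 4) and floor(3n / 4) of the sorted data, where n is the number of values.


The data has n = 9 elements.
Q1 index = floor(9 / 4) = floor(2.25) = 2; Q3 index = floor(3 * 9 / 4) = floor(6.75) = 6
Q1 = element at index 2 = 18
Q3 = element at index 6 = 63
IQR = 63 - 18 = 45
Final answer: 45


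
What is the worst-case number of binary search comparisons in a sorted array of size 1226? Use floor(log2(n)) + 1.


Binary search halves the search space each step.
Maximum comparisons = floor(log2(1226)) + 1
log2(1226) = 10.2597
floor(log2(1226)) = 10, so 10 + 1 = 11
Final answer: 11


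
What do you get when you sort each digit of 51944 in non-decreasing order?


The number 51944 has digits: 5, 1, 9, 4, 4
Sorted: 1, 4, 4, 5, 9
Joining the sorted digits gives the result.
Final answer: 14459


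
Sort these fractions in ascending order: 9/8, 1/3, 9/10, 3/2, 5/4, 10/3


Convert to decimal for comparison:
  9/8 = 1.125
  1/3 = 0.3333
  9/10 = 0.9
  3/2 = 1.5
  5/4 = 1.25
  10/3 = 3.3333
Decimals in increasing order: 0.3333 < 0.9 < 1.125 < 1.25 < 1.5 < 3.3333
Writing each back as its fraction gives the sorted order.
Final answer: 1/3, 9/10, 9/8, 5/4, 3/2, 10/3


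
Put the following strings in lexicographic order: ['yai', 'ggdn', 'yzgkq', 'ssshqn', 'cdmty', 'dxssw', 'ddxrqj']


Compare strings character by character (the first differing letter decides):
  'cdmty' < 'ddxrqj' since 'c' < 'd' at position 1
  'ddxrqj' < 'dxssw' since 'd' < 'x' at position 2
  'dxssw' < 'ggdn' since 'd' < 'g' at position 1
  'ggdn' < 'ssshqn' since 'g' < 's' at position 1
  'ssshqn' < 'yai' since 's' < 'y' at position 1
  'yai' < 'yzgkq' since 'a' < 'z' at position 2
Chaining these comparisons gives the alphabetical order.
Final answer: ['cdmty', 'ddxrqj', 'dxssw', 'ggdn', 'ssshqn', 'yai', 'yzgkq']


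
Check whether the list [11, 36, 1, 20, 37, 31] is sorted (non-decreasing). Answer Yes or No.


Check consecutive pairs:
  11 <= 36? True
  36 <= 1? False
  1 <= 20? True
  20 <= 37? True
  37 <= 31? False
2 consecutive pair(s) are out of order, so the list is not sorted.
Final answer: No


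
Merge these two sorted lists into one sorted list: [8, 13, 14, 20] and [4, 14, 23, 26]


List A: [8, 13, 14, 20]
List B: [4, 14, 23, 26]
Repeatedly compare the front elements and take the smaller:
  8 vs 4 -> take 4
  8 vs 14 -> take 8
  13 vs 14 -> take 13
  14 vs 14 -> take 14
  20 vs 14 -> take 14
  20 vs 23 -> take 20
  A is exhausted; append the rest of B: [23, 26]
Final answer: [4, 8, 13, 14, 14, 20, 23, 26]


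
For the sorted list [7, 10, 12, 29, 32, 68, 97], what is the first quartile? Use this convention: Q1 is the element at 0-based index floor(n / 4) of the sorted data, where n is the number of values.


The list has n = 7 elements.
Q1 index = floor(7 / 4) = floor(1.75) = 1
Counting from index 0 in the sorted data, the element at index 1 is 10.
Final answer: 10


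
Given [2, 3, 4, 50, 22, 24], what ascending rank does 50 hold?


Sort ascending: [2, 3, 4, 22, 24, 50]
Find 50 in the sorted list.
50 is at position 6 (1-indexed).
Final answer: 6


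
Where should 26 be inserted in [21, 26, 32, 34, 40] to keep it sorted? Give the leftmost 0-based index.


List is sorted: [21, 26, 32, 34, 40]
We need the leftmost position where 26 can be inserted, i.e. the first index whose element is >= 26 (or the end of the list if none is).
Binary search with low=0, high=5 (0-based indices):
  low=0, high=5, mid=2: a[2]=32 >= 26, so high = 2
  low=0, high=2, mid=1: a[1]=26 >= 26, so high = 1
  low=0, high=1, mid=0: a[0]=21 < 26, so low = 1
Now low = high = 1, so the insertion index is 1.
Final answer: 1


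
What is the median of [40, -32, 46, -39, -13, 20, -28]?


First, sort the list: [-39, -32, -28, -13, 20, 40, 46]
The list has 7 elements (odd count).
The middle index is 3 (0-based), and the element there is -13.
Final answer: -13


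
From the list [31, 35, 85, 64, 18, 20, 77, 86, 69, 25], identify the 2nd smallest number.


Sort ascending: [18, 20, 25, 31, 35, 64, 69, 77, 85, 86]
The 2nd element (1-indexed) is at index 1.
Value = 20
Final answer: 20


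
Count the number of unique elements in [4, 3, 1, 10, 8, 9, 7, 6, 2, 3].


List all unique values:
Distinct values: [1, 2, 3, 4, 6, 7, 8, 9, 10]
Count = 9
Final answer: 9


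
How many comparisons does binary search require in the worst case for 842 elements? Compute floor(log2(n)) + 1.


Binary search halves the search space each step.
Maximum comparisons = floor(log2(842)) + 1
log2(842) = 9.7177
floor(log2(842)) = 9, so 9 + 1 = 10
Final answer: 10


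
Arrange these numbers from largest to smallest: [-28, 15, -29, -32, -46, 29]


Original list: [-28, 15, -29, -32, -46, 29]
Repeatedly take the largest remaining element:
  Remaining [-28, 15, -29, -32, -46, 29] -> largest is 29
  Remaining [-28, 15, -29, -32, -46] -> largest is 15
  Remaining [-28, -29, -32, -46] -> largest is -28
  Remaining [-29, -32, -46] -> largest is -29
  Remaining [-32, -46] -> largest is -32
  Remaining [-46] -> largest is -46
Collecting the picks in order gives the descending list.
Final answer: [29, 15, -28, -29, -32, -46]


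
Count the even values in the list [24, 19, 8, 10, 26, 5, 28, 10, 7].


Check each element:
  24 is even
  19 is odd
  8 is even
  10 is even
  26 is even
  5 is odd
  28 is even
  10 is even
  7 is odd
Evens: [24, 8, 10, 26, 28, 10]
Count of evens = 6
Final answer: 6


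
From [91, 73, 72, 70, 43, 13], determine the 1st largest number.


Sort descending: [91, 73, 72, 70, 43, 13]
The 1st element (1-indexed) is at index 0.
Value = 91
Final answer: 91


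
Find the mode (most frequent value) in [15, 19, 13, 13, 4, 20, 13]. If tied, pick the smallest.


Count the frequency of each value:
  4 appears 1 time(s)
  13 appears 3 time(s)
  15 appears 1 time(s)
  19 appears 1 time(s)
  20 appears 1 time(s)
Maximum frequency is 3.
Only 13 reaches that frequency, so it is the mode.
Final answer: 13


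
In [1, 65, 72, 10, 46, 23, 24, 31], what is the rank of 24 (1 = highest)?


Sort descending: [72, 65, 46, 31, 24, 23, 10, 1]
Find 24 in the sorted list.
24 is at position 5.
Final answer: 5


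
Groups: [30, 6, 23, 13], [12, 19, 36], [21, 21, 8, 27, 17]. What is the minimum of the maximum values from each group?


Find max of each group:
  Group 1: [30, 6, 23, 13] -> max = 30
  Group 2: [12, 19, 36] -> max = 36
  Group 3: [21, 21, 8, 27, 17] -> max = 27
Maxes: [30, 36, 27]
Minimum of maxes = 27
Final answer: 27


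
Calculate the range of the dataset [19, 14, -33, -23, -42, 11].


Maximum value: 19
Minimum value: -42
Range = 19 - (-42) = 61
Final answer: 61


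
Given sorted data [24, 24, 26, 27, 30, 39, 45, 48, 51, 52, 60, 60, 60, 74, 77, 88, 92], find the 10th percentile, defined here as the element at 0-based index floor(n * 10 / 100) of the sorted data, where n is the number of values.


The dataset has n = 17 elements.
Index = floor(17 * 10 / 100) = floor(170 / 100) = floor(1.7) = 1
Counting from index 0 in the sorted data, the element at index 1 is 24.
Final answer: 24


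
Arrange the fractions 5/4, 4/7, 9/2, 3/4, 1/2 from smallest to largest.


Convert to decimal for comparison:
  5/4 = 1.25
  4/7 = 0.5714
  9/2 = 4.5
  3/4 = 0.75
  1/2 = 0.5
Decimals in increasing order: 0.5 < 0.5714 < 0.75 < 1.25 < 4.5
Writing each back as its fraction gives the sorted order.
Final answer: 1/2, 4/7, 3/4, 5/4, 9/2


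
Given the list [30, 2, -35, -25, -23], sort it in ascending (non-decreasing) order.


Original list: [30, 2, -35, -25, -23]
Repeatedly take the smallest remaining element:
  Remaining [30, 2, -35, -25, -23] -> smallest is -35
  Remaining [30, 2, -25, -23] -> smallest is -25
  Remaining [30, 2, -23] -> smallest is -23
  Remaining [30, 2] -> smallest is 2
  Remaining [30] -> smallest is 30
Collecting the picks in order gives the sorted list.
Final answer: [-35, -25, -23, 2, 30]


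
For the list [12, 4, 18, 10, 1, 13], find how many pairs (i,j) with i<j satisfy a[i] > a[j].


For each element, count the later elements that are smaller than it:
  12 (index 0): smaller elements after it = [4, 10, 1] -> 3
  4 (index 1): smaller elements after it = [1] -> 1
  18 (index 2): smaller elements after it = [10, 1, 13] -> 3
  10 (index 3): smaller elements after it = [1] -> 1
  1 (index 4): smaller elements after it = [] -> 0
Total inversions = 3 + 1 + 3 + 1 + 0 = 8
Final answer: 8


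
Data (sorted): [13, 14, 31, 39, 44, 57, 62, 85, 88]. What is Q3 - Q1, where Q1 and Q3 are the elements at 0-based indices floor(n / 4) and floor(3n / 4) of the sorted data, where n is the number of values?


The data has n = 9 elements.
Q1 index = floor(9 / 4) = floor(2.25) = 2; Q3 index = floor(3 * 9 / 4) = floor(6.75) = 6
Q1 = element at index 2 = 31
Q3 = element at index 6 = 62
IQR = 62 - 31 = 31
Final answer: 31


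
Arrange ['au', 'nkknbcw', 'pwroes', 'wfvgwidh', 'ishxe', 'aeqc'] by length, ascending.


Compute lengths:
  'au' has length 2
  'nkknbcw' has length 7
  'pwroes' has length 6
  'wfvgwidh' has length 8
  'ishxe' has length 5
  'aeqc' has length 4
Lengths in increasing order: 2 < 4 < 5 < 6 < 7 < 8
Listing the words in that order gives the answer.
Final answer: ['au', 'aeqc', 'ishxe', 'pwroes', 'nkknbcw', 'wfvgwidh']


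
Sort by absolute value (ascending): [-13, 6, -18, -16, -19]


Compute absolute values:
  |-13| = 13
  |6| = 6
  |-18| = 18
  |-16| = 16
  |-19| = 19
Absolute values in increasing order: 6 < 13 < 16 < 18 < 19
Listing the original numbers in that order gives the answer.
Final answer: [6, -13, -16, -18, -19]


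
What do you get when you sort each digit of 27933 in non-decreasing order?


The number 27933 has digits: 2, 7, 9, 3, 3
Sorted: 2, 3, 3, 7, 9
Joining the sorted digits gives the result.
Final answer: 23379


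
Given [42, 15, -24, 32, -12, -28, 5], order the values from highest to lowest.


Original list: [42, 15, -24, 32, -12, -28, 5]
Repeatedly take the largest remaining element:
  Remaining [42, 15, -24, 32, -12, -28, 5] -> largest is 42
  Remaining [15, -24, 32, -12, -28, 5] -> largest is 32
  Remaining [15, -24, -12, -28, 5] -> largest is 15
  Remaining [-24, -12, -28, 5] -> largest is 5
  Remaining [-24, -12, -28] -> largest is -12
  Remaining [-24, -28] -> largest is -24
  Remaining [-28] -> largest is -28
Collecting the picks in order gives the descending list.
Final answer: [42, 32, 15, 5, -12, -24, -28]


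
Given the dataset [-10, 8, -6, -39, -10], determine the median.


First, sort the list: [-39, -10, -10, -6, 8]
The list has 5 elements (odd count).
The middle index is 2 (0-based), and the element there is -10.
Final answer: -10


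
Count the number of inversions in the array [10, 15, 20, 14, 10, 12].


For each element, count the later elements that are smaller than it:
  10 (index 0): smaller elements after it = [] -> 0
  15 (index 1): smaller elements after it = [14, 10, 12] -> 3
  20 (index 2): smaller elements after it = [14, 10, 12] -> 3
  14 (index 3): smaller elements after it = [10, 12] -> 2
  10 (index 4): smaller elements after it = [] -> 0
Total inversions = 0 + 3 + 3 + 2 + 0 = 8
Final answer: 8


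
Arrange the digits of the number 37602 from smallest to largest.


The number 37602 has digits: 3, 7, 6, 0, 2
Sorted: 0, 2, 3, 6, 7
Joining the sorted digits gives the result.
Final answer: 02367


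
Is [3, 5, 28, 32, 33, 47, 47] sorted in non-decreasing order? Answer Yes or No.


Check consecutive pairs:
  3 <= 5? True
  5 <= 28? True
  28 <= 32? True
  32 <= 33? True
  33 <= 47? True
  47 <= 47? True
Every consecutive pair is in order, so the list is non-decreasing.
Final answer: Yes


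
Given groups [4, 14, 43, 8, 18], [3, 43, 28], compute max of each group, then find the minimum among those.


Find max of each group:
  Group 1: [4, 14, 43, 8, 18] -> max = 43
  Group 2: [3, 43, 28] -> max = 43
Maxes: [43, 43]
Minimum of maxes = 43
Final answer: 43


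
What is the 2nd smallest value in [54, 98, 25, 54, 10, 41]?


Sort ascending: [10, 25, 41, 54, 54, 98]
The 2nd element (1-indexed) is at index 1.
Value = 25
Final answer: 25


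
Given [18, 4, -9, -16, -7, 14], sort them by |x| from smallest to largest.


Compute absolute values:
  |18| = 18
  |4| = 4
  |-9| = 9
  |-16| = 16
  |-7| = 7
  |14| = 14
Absolute values in increasing order: 4 < 7 < 9 < 14 < 16 < 18
Listing the original numbers in that order gives the answer.
Final answer: [4, -7, -9, 14, -16, 18]


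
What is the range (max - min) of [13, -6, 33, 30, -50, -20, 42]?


Maximum value: 42
Minimum value: -50
Range = 42 - (-50) = 92
Final answer: 92


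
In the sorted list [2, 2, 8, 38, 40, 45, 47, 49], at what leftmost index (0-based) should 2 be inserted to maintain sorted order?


List is sorted: [2, 2, 8, 38, 40, 45, 47, 49]
We need the leftmost position where 2 can be inserted, i.e. the first index whose element is >= 2 (or the end of the list if none is).
Binary search with low=0, high=8 (0-based indices):
  low=0, high=8, mid=4: a[4]=40 >= 2, so high = 4
  low=0, high=4, mid=2: a[2]=8 >= 2, so high = 2
  low=0, high=2, mid=1: a[1]=2 >= 2, so high = 1
  low=0, high=1, mid=0: a[0]=2 >= 2, so high = 0
Now low = high = 0, so the insertion index is 0.
Final answer: 0


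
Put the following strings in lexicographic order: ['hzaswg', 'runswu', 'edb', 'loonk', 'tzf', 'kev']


Compare strings character by character (the first differing letter decides):
  'edb' < 'hzaswg' since 'e' < 'h' at position 1
  'hzaswg' < 'kev' since 'h' < 'k' at position 1
  'kev' < 'loonk' since 'k' < 'l' at position 1
  'loonk' < 'runswu' since 'l' < 'r' at position 1
  'runswu' < 'tzf' since 'r' < 't' at position 1
Chaining these comparisons gives the alphabetical order.
Final answer: ['edb', 'hzaswg', 'kev', 'loonk', 'runswu', 'tzf']


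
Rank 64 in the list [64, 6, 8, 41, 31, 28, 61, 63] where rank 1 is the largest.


Sort descending: [64, 63, 61, 41, 31, 28, 8, 6]
Find 64 in the sorted list.
64 is at position 1.
Final answer: 1


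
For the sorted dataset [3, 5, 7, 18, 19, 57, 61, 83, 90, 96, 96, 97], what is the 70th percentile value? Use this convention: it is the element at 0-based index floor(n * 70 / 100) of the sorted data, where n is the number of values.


The dataset has n = 12 elements.
Index = floor(12 * 70 / 100) = floor(840 / 100) = floor(8.4) = 8
Counting from index 0 in the sorted data, the element at index 8 is 90.
Final answer: 90


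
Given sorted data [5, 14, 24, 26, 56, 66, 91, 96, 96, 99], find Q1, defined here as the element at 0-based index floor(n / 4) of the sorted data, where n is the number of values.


The list has n = 10 elements.
Q1 index = floor(10 / 4) = floor(2.5) = 2
Counting from index 0 in the sorted data, the element at index 2 is 24.
Final answer: 24


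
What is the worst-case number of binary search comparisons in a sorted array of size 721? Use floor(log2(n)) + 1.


Binary search halves the search space each step.
Maximum comparisons = floor(log2(721)) + 1
log2(721) = 9.4939
floor(log2(721)) = 9, so 9 + 1 = 10
Final answer: 10


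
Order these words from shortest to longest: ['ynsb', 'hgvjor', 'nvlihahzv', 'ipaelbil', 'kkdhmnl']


Compute lengths:
  'ynsb' has length 4
  'hgvjor' has length 6
  'nvlihahzv' has length 9
  'ipaelbil' has length 8
  'kkdhmnl' has length 7
Lengths in increasing order: 4 < 6 < 7 < 8 < 9
Listing the words in that order gives the answer.
Final answer: ['ynsb', 'hgvjor', 'kkdhmnl', 'ipaelbil', 'nvlihahzv']


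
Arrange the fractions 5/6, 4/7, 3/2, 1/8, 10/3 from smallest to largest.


Convert to decimal for comparison:
  5/6 = 0.8333
  4/7 = 0.5714
  3/2 = 1.5
  1/8 = 0.125
  10/3 = 3.3333
Decimals in increasing order: 0.125 < 0.5714 < 0.8333 < 1.5 < 3.3333
Writing each back as its fraction gives the sorted order.
Final answer: 1/8, 4/7, 5/6, 3/2, 10/3


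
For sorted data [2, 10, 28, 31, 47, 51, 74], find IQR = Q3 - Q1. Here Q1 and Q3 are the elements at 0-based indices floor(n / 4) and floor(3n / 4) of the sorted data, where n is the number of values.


The data has n = 7 elements.
Q1 index = floor(7 / 4) = floor(1.75) = 1; Q3 index = floor(3 * 7 / 4) = floor(5.25) = 5
Q1 = element at index 1 = 10
Q3 = element at index 5 = 51
IQR = 51 - 10 = 41
Final answer: 41


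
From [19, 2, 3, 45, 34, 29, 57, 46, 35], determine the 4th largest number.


Sort descending: [57, 46, 45, 35, 34, 29, 19, 3, 2]
The 4th element (1-indexed) is at index 3.
Value = 35
Final answer: 35


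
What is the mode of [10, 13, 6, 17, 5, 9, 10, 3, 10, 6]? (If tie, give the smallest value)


Count the frequency of each value:
  3 appears 1 time(s)
  5 appears 1 time(s)
  6 appears 2 time(s)
  9 appears 1 time(s)
  10 appears 3 time(s)
  13 appears 1 time(s)
  17 appears 1 time(s)
Maximum frequency is 3.
Only 10 reaches that frequency, so it is the mode.
Final answer: 10


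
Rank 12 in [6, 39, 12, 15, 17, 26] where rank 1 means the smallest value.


Sort ascending: [6, 12, 15, 17, 26, 39]
Find 12 in the sorted list.
12 is at position 2 (1-indexed).
Final answer: 2


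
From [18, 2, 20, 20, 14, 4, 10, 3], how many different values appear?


List all unique values:
Distinct values: [2, 3, 4, 10, 14, 18, 20]
Count = 7
Final answer: 7


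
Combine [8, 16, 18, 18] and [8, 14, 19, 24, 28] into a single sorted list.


List A: [8, 16, 18, 18]
List B: [8, 14, 19, 24, 28]
Repeatedly compare the front elements and take the smaller:
  8 vs 8 -> take 8
  16 vs 8 -> take 8
  16 vs 14 -> take 14
  16 vs 19 -> take 16
  18 vs 19 -> take 18
  18 vs 19 -> take 18
  A is exhausted; append the rest of B: [19, 24, 28]
Final answer: [8, 8, 14, 16, 18, 18, 19, 24, 28]


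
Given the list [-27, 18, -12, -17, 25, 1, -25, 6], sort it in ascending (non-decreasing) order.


Original list: [-27, 18, -12, -17, 25, 1, -25, 6]
Repeatedly take the smallest remaining element:
  Remaining [-27, 18, -12, -17, 25, 1, -25, 6] -> smallest is -27
  Remaining [18, -12, -17, 25, 1, -25, 6] -> smallest is -25
  Remaining [18, -12, -17, 25, 1, 6] -> smallest is -17
  Remaining [18, -12, 25, 1, 6] -> smallest is -12
  Remaining [18, 25, 1, 6] -> smallest is 1
  Remaining [18, 25, 6] -> smallest is 6
  Remaining [18, 25] -> smallest is 18
  Remaining [25] -> smallest is 25
Collecting the picks in order gives the sorted list.
Final answer: [-27, -25, -17, -12, 1, 6, 18, 25]


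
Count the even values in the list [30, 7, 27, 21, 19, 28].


Check each element:
  30 is even
  7 is odd
  27 is odd
  21 is odd
  19 is odd
  28 is even
Evens: [30, 28]
Count of evens = 2
Final answer: 2


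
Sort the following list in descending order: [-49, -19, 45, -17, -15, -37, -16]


Original list: [-49, -19, 45, -17, -15, -37, -16]
Repeatedly take the largest remaining element:
  Remaining [-49, -19, 45, -17, -15, -37, -16] -> largest is 45
  Remaining [-49, -19, -17, -15, -37, -16] -> largest is -15
  Remaining [-49, -19, -17, -37, -16] -> largest is -16
  Remaining [-49, -19, -17, -37] -> largest is -17
  Remaining [-49, -19, -37] -> largest is -19
  Remaining [-49, -37] -> largest is -37
  Remaining [-49] -> largest is -49
Collecting the picks in order gives the descending list.
Final answer: [45, -15, -16, -17, -19, -37, -49]


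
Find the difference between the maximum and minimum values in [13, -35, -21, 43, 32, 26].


Maximum value: 43
Minimum value: -35
Range = 43 - (-35) = 78
Final answer: 78


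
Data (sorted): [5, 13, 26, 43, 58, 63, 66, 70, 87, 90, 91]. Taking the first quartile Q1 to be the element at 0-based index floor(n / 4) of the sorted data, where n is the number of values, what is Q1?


The list has n = 11 elements.
Q1 index = floor(11 / 4) = floor(2.75) = 2
Counting from index 0 in the sorted data, the element at index 2 is 26.
Final answer: 26


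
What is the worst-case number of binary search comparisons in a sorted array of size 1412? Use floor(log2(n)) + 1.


Binary search halves the search space each step.
Maximum comparisons = floor(log2(1412)) + 1
log2(1412) = 10.4635
floor(log2(1412)) = 10, so 10 + 1 = 11
Final answer: 11


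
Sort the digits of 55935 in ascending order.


The number 55935 has digits: 5, 5, 9, 3, 5
Sorted: 3, 5, 5, 5, 9
Joining the sorted digits gives the result.
Final answer: 35559


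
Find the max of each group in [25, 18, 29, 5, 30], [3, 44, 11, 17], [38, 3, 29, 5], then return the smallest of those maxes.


Find max of each group:
  Group 1: [25, 18, 29, 5, 30] -> max = 30
  Group 2: [3, 44, 11, 17] -> max = 44
  Group 3: [38, 3, 29, 5] -> max = 38
Maxes: [30, 44, 38]
Minimum of maxes = 30
Final answer: 30


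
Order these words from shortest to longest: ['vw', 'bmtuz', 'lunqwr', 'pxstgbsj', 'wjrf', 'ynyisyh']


Compute lengths:
  'vw' has length 2
  'bmtuz' has length 5
  'lunqwr' has length 6
  'pxstgbsj' has length 8
  'wjrf' has length 4
  'ynyisyh' has length 7
Lengths in increasing order: 2 < 4 < 5 < 6 < 7 < 8
Listing the words in that order gives the answer.
Final answer: ['vw', 'wjrf', 'bmtuz', 'lunqwr', 'ynyisyh', 'pxstgbsj']


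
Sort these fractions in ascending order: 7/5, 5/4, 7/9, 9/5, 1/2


Convert to decimal for comparison:
  7/5 = 1.4
  5/4 = 1.25
  7/9 = 0.7778
  9/5 = 1.8
  1/2 = 0.5
Decimals in increasing order: 0.5 < 0.7778 < 1.25 < 1.4 < 1.8
Writing each back as its fraction gives the sorted order.
Final answer: 1/2, 7/9, 5/4, 7/5, 9/5


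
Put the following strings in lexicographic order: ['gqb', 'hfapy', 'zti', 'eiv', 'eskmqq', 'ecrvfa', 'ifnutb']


Compare strings character by character (the first differing letter decides):
  'ecrvfa' < 'eiv' since 'c' < 'i' at position 2
  'eiv' < 'eskmqq' since 'i' < 's' at position 2
  'eskmqq' < 'gqb' since 'e' < 'g' at position 1
  'gqb' < 'hfapy' since 'g' < 'h' at position 1
  'hfapy' < 'ifnutb' since 'h' < 'i' at position 1
  'ifnutb' < 'zti' since 'i' < 'z' at position 1
Chaining these comparisons gives the alphabetical order.
Final answer: ['ecrvfa', 'eiv', 'eskmqq', 'gqb', 'hfapy', 'ifnutb', 'zti']


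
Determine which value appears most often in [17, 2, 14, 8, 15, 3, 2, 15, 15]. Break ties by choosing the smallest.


Count the frequency of each value:
  2 appears 2 time(s)
  3 appears 1 time(s)
  8 appears 1 time(s)
  14 appears 1 time(s)
  15 appears 3 time(s)
  17 appears 1 time(s)
Maximum frequency is 3.
Only 15 reaches that frequency, so it is the mode.
Final answer: 15


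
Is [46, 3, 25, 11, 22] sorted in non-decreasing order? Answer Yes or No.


Check consecutive pairs:
  46 <= 3? False
  3 <= 25? True
  25 <= 11? False
  11 <= 22? True
2 consecutive pair(s) are out of order, so the list is not sorted.
Final answer: No


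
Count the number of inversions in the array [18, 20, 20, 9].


For each element, count the later elements that are smaller than it:
  18 (index 0): smaller elements after it = [9] -> 1
  20 (index 1): smaller elements after it = [9] -> 1
  20 (index 2): smaller elements after it = [9] -> 1
Total inversions = 1 + 1 + 1 = 3
Final answer: 3


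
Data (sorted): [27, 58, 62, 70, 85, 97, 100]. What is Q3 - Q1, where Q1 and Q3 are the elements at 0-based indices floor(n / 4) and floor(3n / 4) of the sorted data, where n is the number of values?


The data has n = 7 elements.
Q1 index = floor(7 / 4) = floor(1.75) = 1; Q3 index = floor(3 * 7 / 4) = floor(5.25) = 5
Q1 = element at index 1 = 58
Q3 = element at index 5 = 97
IQR = 97 - 58 = 39
Final answer: 39


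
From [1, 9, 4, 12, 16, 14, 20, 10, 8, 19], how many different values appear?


List all unique values:
Distinct values: [1, 4, 8, 9, 10, 12, 14, 16, 19, 20]
Count = 10
Final answer: 10


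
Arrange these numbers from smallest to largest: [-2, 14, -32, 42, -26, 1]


Original list: [-2, 14, -32, 42, -26, 1]
Repeatedly take the smallest remaining element:
  Remaining [-2, 14, -32, 42, -26, 1] -> smallest is -32
  Remaining [-2, 14, 42, -26, 1] -> smallest is -26
  Remaining [-2, 14, 42, 1] -> smallest is -2
  Remaining [14, 42, 1] -> smallest is 1
  Remaining [14, 42] -> smallest is 14
  Remaining [42] -> smallest is 42
Collecting the picks in order gives the sorted list.
Final answer: [-32, -26, -2, 1, 14, 42]


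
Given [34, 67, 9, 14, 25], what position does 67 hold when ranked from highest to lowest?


Sort descending: [67, 34, 25, 14, 9]
Find 67 in the sorted list.
67 is at position 1.
Final answer: 1


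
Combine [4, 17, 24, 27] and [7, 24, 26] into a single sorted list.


List A: [4, 17, 24, 27]
List B: [7, 24, 26]
Repeatedly compare the front elements and take the smaller:
  4 vs 7 -> take 4
  17 vs 7 -> take 7
  17 vs 24 -> take 17
  24 vs 24 -> take 24
  27 vs 24 -> take 24
  27 vs 26 -> take 26
  B is exhausted; append the rest of A: [27]
Final answer: [4, 7, 17, 24, 24, 26, 27]


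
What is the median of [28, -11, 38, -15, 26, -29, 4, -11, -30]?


First, sort the list: [-30, -29, -15, -11, -11, 4, 26, 28, 38]
The list has 9 elements (odd count).
The middle index is 4 (0-based), and the element there is -11.
Final answer: -11


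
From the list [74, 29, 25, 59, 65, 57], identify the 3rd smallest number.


Sort ascending: [25, 29, 57, 59, 65, 74]
The 3rd element (1-indexed) is at index 2.
Value = 57
Final answer: 57


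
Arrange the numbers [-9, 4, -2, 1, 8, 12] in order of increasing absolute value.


Compute absolute values:
  |-9| = 9
  |4| = 4
  |-2| = 2
  |1| = 1
  |8| = 8
  |12| = 12
Absolute values in increasing order: 1 < 2 < 4 < 8 < 9 < 12
Listing the original numbers in that order gives the answer.
Final answer: [1, -2, 4, 8, -9, 12]


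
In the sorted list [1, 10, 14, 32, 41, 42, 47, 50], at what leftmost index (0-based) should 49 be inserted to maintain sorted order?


List is sorted: [1, 10, 14, 32, 41, 42, 47, 50]
We need the leftmost position where 49 can be inserted, i.e. the first index whose element is >= 49 (or the end of the list if none is).
Binary search with low=0, high=8 (0-based indices):
  low=0, high=8, mid=4: a[4]=41 < 49, so low = 5
  low=5, high=8, mid=6: a[6]=47 < 49, so low = 7
  low=7, high=8, mid=7: a[7]=50 >= 49, so high = 7
Now low = high = 7, so the insertion index is 7.
Final answer: 7


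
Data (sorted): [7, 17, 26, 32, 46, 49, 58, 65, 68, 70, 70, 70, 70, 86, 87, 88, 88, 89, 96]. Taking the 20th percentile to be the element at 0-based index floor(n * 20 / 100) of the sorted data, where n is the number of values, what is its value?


The dataset has n = 19 elements.
Index = floor(19 * 20 / 100) = floor(380 / 100) = floor(3.8) = 3
Counting from index 0 in the sorted data, the element at index 3 is 32.
Final answer: 32


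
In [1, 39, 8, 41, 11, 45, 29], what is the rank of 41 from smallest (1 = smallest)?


Sort ascending: [1, 8, 11, 29, 39, 41, 45]
Find 41 in the sorted list.
41 is at position 6 (1-indexed).
Final answer: 6


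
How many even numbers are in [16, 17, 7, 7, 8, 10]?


Check each element:
  16 is even
  17 is odd
  7 is odd
  7 is odd
  8 is even
  10 is even
Evens: [16, 8, 10]
Count of evens = 3
Final answer: 3


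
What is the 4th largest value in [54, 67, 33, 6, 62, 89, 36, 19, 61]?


Sort descending: [89, 67, 62, 61, 54, 36, 33, 19, 6]
The 4th element (1-indexed) is at index 3.
Value = 61
Final answer: 61


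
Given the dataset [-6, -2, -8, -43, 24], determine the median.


First, sort the list: [-43, -8, -6, -2, 24]
The list has 5 elements (odd count).
The middle index is 2 (0-based), and the element there is -6.
Final answer: -6


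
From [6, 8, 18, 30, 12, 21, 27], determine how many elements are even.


Check each element:
  6 is even
  8 is even
  18 is even
  30 is even
  12 is even
  21 is odd
  27 is odd
Evens: [6, 8, 18, 30, 12]
Count of evens = 5
Final answer: 5


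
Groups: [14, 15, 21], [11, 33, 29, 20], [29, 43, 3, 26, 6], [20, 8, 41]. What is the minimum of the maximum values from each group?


Find max of each group:
  Group 1: [14, 15, 21] -> max = 21
  Group 2: [11, 33, 29, 20] -> max = 33
  Group 3: [29, 43, 3, 26, 6] -> max = 43
  Group 4: [20, 8, 41] -> max = 41
Maxes: [21, 33, 43, 41]
Minimum of maxes = 21
Final answer: 21


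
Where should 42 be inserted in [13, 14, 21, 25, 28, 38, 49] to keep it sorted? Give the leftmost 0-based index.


List is sorted: [13, 14, 21, 25, 28, 38, 49]
We need the leftmost position where 42 can be inserted, i.e. the first index whose element is >= 42 (or the end of the list if none is).
Binary search with low=0, high=7 (0-based indices):
  low=0, high=7, mid=3: a[3]=25 < 42, so low = 4
  low=4, high=7, mid=5: a[5]=38 < 42, so low = 6
  low=6, high=7, mid=6: a[6]=49 >= 42, so high = 6
Now low = high = 6, so the insertion index is 6.
Final answer: 6


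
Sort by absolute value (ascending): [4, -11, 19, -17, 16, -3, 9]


Compute absolute values:
  |4| = 4
  |-11| = 11
  |19| = 19
  |-17| = 17
  |16| = 16
  |-3| = 3
  |9| = 9
Absolute values in increasing order: 3 < 4 < 9 < 11 < 16 < 17 < 19
Listing the original numbers in that order gives the answer.
Final answer: [-3, 4, 9, -11, 16, -17, 19]


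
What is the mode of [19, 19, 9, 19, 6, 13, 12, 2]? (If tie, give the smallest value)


Count the frequency of each value:
  2 appears 1 time(s)
  6 appears 1 time(s)
  9 appears 1 time(s)
  12 appears 1 time(s)
  13 appears 1 time(s)
  19 appears 3 time(s)
Maximum frequency is 3.
Only 19 reaches that frequency, so it is the mode.
Final answer: 19


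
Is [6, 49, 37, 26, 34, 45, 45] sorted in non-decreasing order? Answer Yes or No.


Check consecutive pairs:
  6 <= 49? True
  49 <= 37? False
  37 <= 26? False
  26 <= 34? True
  34 <= 45? True
  45 <= 45? True
2 consecutive pair(s) are out of order, so the list is not sorted.
Final answer: No


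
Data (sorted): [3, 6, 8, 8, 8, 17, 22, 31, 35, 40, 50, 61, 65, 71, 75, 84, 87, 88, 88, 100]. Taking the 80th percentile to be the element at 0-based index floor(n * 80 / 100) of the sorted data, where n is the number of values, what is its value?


The dataset has n = 20 elements.
Index = floor(20 * 80 / 100) = floor(1600 / 100) = floor(16) = 16
Counting from index 0 in the sorted data, the element at index 16 is 87.
Final answer: 87
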